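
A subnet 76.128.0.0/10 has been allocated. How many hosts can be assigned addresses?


Host bits = 32 - 10 = 22
Total addresses = 2^22 = 4194304
Usable = total - 2 (network and broadcast)
Usable hosts: 4194302


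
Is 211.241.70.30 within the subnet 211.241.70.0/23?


Subnet network: 211.241.70.0
Test IP AND mask: 211.241.70.0
Yes, 211.241.70.30 is in 211.241.70.0/23


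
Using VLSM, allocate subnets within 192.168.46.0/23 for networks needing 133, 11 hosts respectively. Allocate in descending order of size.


133 hosts -> /24 (254 usable): 192.168.46.0/24
11 hosts -> /28 (14 usable): 192.168.47.0/28
Allocation: 192.168.46.0/24 (133 hosts, 254 usable); 192.168.47.0/28 (11 hosts, 14 usable)


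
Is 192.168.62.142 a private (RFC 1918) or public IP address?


RFC 1918 private ranges:
  10.0.0.0/8 (10.0.0.0 - 10.255.255.255)
  172.16.0.0/12 (172.16.0.0 - 172.31.255.255)
  192.168.0.0/16 (192.168.0.0 - 192.168.255.255)
Private (in 192.168.0.0/16)


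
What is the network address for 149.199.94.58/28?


IP:   10010101.11000111.01011110.00111010
Mask: 11111111.11111111.11111111.11110000
AND operation:
Net:  10010101.11000111.01011110.00110000
Network: 149.199.94.48/28


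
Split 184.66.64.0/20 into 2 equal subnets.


New prefix = 20 + 1 = 21
Each subnet has 2048 addresses
  184.66.64.0/21
  184.66.72.0/21
Subnets: 184.66.64.0/21, 184.66.72.0/21


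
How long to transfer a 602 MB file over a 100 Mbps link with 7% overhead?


Effective throughput = 100 * (1 - 7/100) = 93 Mbps
File size in Mb = 602 * 8 = 4816 Mb
Time = 4816 / 93
Time = 51.7849 seconds


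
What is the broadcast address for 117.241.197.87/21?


Network: 117.241.192.0/21
Host bits = 11
Set all host bits to 1:
Broadcast: 117.241.199.255


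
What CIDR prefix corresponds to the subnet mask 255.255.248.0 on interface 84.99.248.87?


Binary: 11111111.11111111.11111000.00000000
Count leading 1s
Prefix: /21


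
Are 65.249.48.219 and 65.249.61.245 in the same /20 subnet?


Mask: 255.255.240.0
65.249.48.219 AND mask = 65.249.48.0
65.249.61.245 AND mask = 65.249.48.0
Yes, same subnet (65.249.48.0)


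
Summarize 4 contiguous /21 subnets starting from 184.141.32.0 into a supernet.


Original prefix: /21
Number of subnets: 4 = 2^2
New prefix = 21 - 2 = 19
Supernet: 184.141.32.0/19


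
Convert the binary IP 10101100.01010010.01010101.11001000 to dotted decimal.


10101100 = 172
01010010 = 82
01010101 = 85
11001000 = 200
IP: 172.82.85.200


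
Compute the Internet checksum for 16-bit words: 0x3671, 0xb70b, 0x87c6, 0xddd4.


Sum all words (with carry folding):
+ 0x3671 = 0x3671
+ 0xb70b = 0xed7c
+ 0x87c6 = 0x7543
+ 0xddd4 = 0x5318
One's complement: ~0x5318
Checksum = 0xace7


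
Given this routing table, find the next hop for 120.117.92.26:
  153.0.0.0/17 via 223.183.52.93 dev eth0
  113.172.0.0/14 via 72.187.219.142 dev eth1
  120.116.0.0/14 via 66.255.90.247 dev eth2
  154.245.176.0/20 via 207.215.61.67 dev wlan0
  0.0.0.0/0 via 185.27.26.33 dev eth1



Longest prefix match for 120.117.92.26:
  /17 153.0.0.0: no
  /14 113.172.0.0: no
  /14 120.116.0.0: MATCH
  /20 154.245.176.0: no
  /0 0.0.0.0: MATCH
Selected: next-hop 66.255.90.247 via eth2 (matched /14)


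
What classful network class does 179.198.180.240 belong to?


First octet: 179
Binary: 10110011
10xxxxxx -> Class B (128-191)
Class B, default mask 255.255.0.0 (/16)


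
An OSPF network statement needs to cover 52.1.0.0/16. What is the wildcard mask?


Subnet mask: 255.255.0.0
Wildcard = 255.255.255.255 - subnet mask
255 - 255 = 0
255 - 255 = 0
255 - 0 = 255
255 - 0 = 255
Wildcard: 0.0.255.255


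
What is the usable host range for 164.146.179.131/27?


Network: 164.146.179.128
Broadcast: 164.146.179.159
First usable = network + 1
Last usable = broadcast - 1
Range: 164.146.179.129 to 164.146.179.158


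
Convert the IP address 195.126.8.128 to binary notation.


195 = 11000011
126 = 01111110
8 = 00001000
128 = 10000000
Binary: 11000011.01111110.00001000.10000000


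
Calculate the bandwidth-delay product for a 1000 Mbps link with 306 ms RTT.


BDP = bandwidth * RTT
= 1000 Mbps * 306 ms
= 1000 * 1e6 * 306 / 1000 bits
= 306000000 bits
= 38250000 bytes
= 37353.5156 KB
BDP = 306000000 bits (38250000 bytes)


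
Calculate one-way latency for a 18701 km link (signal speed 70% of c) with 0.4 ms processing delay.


Speed = 0.7 * 3e5 km/s = 210000 km/s
Propagation delay = 18701 / 210000 = 0.0891 s = 89.0524 ms
Processing delay = 0.4 ms
Total one-way latency = 89.4524 ms


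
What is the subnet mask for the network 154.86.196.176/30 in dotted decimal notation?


/30 means 30 network bits, 2 host bits
Binary: 11111111111111111111111111111100
Mask: 255.255.255.252


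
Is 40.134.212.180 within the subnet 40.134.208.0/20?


Subnet network: 40.134.208.0
Test IP AND mask: 40.134.208.0
Yes, 40.134.212.180 is in 40.134.208.0/20


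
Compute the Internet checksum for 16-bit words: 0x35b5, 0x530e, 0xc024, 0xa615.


Sum all words (with carry folding):
+ 0x35b5 = 0x35b5
+ 0x530e = 0x88c3
+ 0xc024 = 0x48e8
+ 0xa615 = 0xeefd
One's complement: ~0xeefd
Checksum = 0x1102


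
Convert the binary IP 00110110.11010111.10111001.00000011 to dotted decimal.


00110110 = 54
11010111 = 215
10111001 = 185
00000011 = 3
IP: 54.215.185.3


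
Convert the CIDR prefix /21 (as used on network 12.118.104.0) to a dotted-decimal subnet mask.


/21 means 21 network bits, 11 host bits
Binary: 11111111111111111111100000000000
Mask: 255.255.248.0


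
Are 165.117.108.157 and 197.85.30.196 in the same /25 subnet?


Mask: 255.255.255.128
165.117.108.157 AND mask = 165.117.108.128
197.85.30.196 AND mask = 197.85.30.128
No, different subnets (165.117.108.128 vs 197.85.30.128)


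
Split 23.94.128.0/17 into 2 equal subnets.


New prefix = 17 + 1 = 18
Each subnet has 16384 addresses
  23.94.128.0/18
  23.94.192.0/18
Subnets: 23.94.128.0/18, 23.94.192.0/18


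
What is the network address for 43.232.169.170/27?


IP:   00101011.11101000.10101001.10101010
Mask: 11111111.11111111.11111111.11100000
AND operation:
Net:  00101011.11101000.10101001.10100000
Network: 43.232.169.160/27


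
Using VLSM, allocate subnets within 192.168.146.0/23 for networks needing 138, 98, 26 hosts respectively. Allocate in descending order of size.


138 hosts -> /24 (254 usable): 192.168.146.0/24
98 hosts -> /25 (126 usable): 192.168.147.0/25
26 hosts -> /27 (30 usable): 192.168.147.128/27
Allocation: 192.168.146.0/24 (138 hosts, 254 usable); 192.168.147.0/25 (98 hosts, 126 usable); 192.168.147.128/27 (26 hosts, 30 usable)


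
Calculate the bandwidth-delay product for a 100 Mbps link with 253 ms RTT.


BDP = bandwidth * RTT
= 100 Mbps * 253 ms
= 100 * 1e6 * 253 / 1000 bits
= 25300000 bits
= 3162500 bytes
= 3088.3789 KB
BDP = 25300000 bits (3162500 bytes)


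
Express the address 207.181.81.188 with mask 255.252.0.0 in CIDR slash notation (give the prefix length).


Binary: 11111111.11111100.00000000.00000000
Count leading 1s
Prefix: /14


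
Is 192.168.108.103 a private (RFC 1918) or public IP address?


RFC 1918 private ranges:
  10.0.0.0/8 (10.0.0.0 - 10.255.255.255)
  172.16.0.0/12 (172.16.0.0 - 172.31.255.255)
  192.168.0.0/16 (192.168.0.0 - 192.168.255.255)
Private (in 192.168.0.0/16)


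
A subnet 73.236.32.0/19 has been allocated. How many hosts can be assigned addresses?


Host bits = 32 - 19 = 13
Total addresses = 2^13 = 8192
Usable = total - 2 (network and broadcast)
Usable hosts: 8190


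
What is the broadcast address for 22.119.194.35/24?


Network: 22.119.194.0/24
Host bits = 8
Set all host bits to 1:
Broadcast: 22.119.194.255


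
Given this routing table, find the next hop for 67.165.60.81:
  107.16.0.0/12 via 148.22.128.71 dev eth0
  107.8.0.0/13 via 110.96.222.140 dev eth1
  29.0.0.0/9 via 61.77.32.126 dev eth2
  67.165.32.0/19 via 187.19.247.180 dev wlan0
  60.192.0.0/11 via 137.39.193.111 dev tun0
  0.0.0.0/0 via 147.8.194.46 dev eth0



Longest prefix match for 67.165.60.81:
  /12 107.16.0.0: no
  /13 107.8.0.0: no
  /9 29.0.0.0: no
  /19 67.165.32.0: MATCH
  /11 60.192.0.0: no
  /0 0.0.0.0: MATCH
Selected: next-hop 187.19.247.180 via wlan0 (matched /19)


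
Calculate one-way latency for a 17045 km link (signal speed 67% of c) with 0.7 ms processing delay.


Speed = 0.67 * 3e5 km/s = 201000 km/s
Propagation delay = 17045 / 201000 = 0.0848 s = 84.801 ms
Processing delay = 0.7 ms
Total one-way latency = 85.501 ms


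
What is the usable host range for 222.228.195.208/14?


Network: 222.228.0.0
Broadcast: 222.231.255.255
First usable = network + 1
Last usable = broadcast - 1
Range: 222.228.0.1 to 222.231.255.254


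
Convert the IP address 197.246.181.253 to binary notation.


197 = 11000101
246 = 11110110
181 = 10110101
253 = 11111101
Binary: 11000101.11110110.10110101.11111101


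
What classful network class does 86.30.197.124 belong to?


First octet: 86
Binary: 01010110
0xxxxxxx -> Class A (1-126)
Class A, default mask 255.0.0.0 (/8)


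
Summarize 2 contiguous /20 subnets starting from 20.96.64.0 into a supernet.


Original prefix: /20
Number of subnets: 2 = 2^1
New prefix = 20 - 1 = 19
Supernet: 20.96.64.0/19


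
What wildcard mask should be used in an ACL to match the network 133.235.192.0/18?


Subnet mask: 255.255.192.0
Wildcard = 255.255.255.255 - subnet mask
255 - 255 = 0
255 - 255 = 0
255 - 192 = 63
255 - 0 = 255
Wildcard: 0.0.63.255


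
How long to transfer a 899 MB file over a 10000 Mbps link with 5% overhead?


Effective throughput = 10000 * (1 - 5/100) = 9500 Mbps
File size in Mb = 899 * 8 = 7192 Mb
Time = 7192 / 9500
Time = 0.7571 seconds


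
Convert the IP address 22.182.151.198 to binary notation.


22 = 00010110
182 = 10110110
151 = 10010111
198 = 11000110
Binary: 00010110.10110110.10010111.11000110


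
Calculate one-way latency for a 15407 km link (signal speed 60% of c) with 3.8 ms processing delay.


Speed = 0.6 * 3e5 km/s = 180000 km/s
Propagation delay = 15407 / 180000 = 0.0856 s = 85.5944 ms
Processing delay = 3.8 ms
Total one-way latency = 89.3944 ms


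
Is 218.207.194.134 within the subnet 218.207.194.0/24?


Subnet network: 218.207.194.0
Test IP AND mask: 218.207.194.0
Yes, 218.207.194.134 is in 218.207.194.0/24


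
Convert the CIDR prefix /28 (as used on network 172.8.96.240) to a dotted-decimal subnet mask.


/28 means 28 network bits, 4 host bits
Binary: 11111111111111111111111111110000
Mask: 255.255.255.240


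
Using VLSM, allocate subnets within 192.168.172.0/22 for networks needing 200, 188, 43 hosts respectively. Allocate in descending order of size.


200 hosts -> /24 (254 usable): 192.168.172.0/24
188 hosts -> /24 (254 usable): 192.168.173.0/24
43 hosts -> /26 (62 usable): 192.168.174.0/26
Allocation: 192.168.172.0/24 (200 hosts, 254 usable); 192.168.173.0/24 (188 hosts, 254 usable); 192.168.174.0/26 (43 hosts, 62 usable)


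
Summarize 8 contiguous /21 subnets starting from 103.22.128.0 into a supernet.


Original prefix: /21
Number of subnets: 8 = 2^3
New prefix = 21 - 3 = 18
Supernet: 103.22.128.0/18


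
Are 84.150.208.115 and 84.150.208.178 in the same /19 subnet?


Mask: 255.255.224.0
84.150.208.115 AND mask = 84.150.192.0
84.150.208.178 AND mask = 84.150.192.0
Yes, same subnet (84.150.192.0)


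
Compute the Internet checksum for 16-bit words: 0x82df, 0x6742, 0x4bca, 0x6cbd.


Sum all words (with carry folding):
+ 0x82df = 0x82df
+ 0x6742 = 0xea21
+ 0x4bca = 0x35ec
+ 0x6cbd = 0xa2a9
One's complement: ~0xa2a9
Checksum = 0x5d56


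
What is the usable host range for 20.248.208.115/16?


Network: 20.248.0.0
Broadcast: 20.248.255.255
First usable = network + 1
Last usable = broadcast - 1
Range: 20.248.0.1 to 20.248.255.254


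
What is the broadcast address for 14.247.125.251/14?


Network: 14.244.0.0/14
Host bits = 18
Set all host bits to 1:
Broadcast: 14.247.255.255


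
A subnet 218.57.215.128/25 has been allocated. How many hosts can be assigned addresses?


Host bits = 32 - 25 = 7
Total addresses = 2^7 = 128
Usable = total - 2 (network and broadcast)
Usable hosts: 126


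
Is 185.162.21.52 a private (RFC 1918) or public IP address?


RFC 1918 private ranges:
  10.0.0.0/8 (10.0.0.0 - 10.255.255.255)
  172.16.0.0/12 (172.16.0.0 - 172.31.255.255)
  192.168.0.0/16 (192.168.0.0 - 192.168.255.255)
Public (not in any RFC 1918 range)


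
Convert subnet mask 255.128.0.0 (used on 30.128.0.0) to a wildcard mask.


Subnet mask: 255.128.0.0
Wildcard = 255.255.255.255 - subnet mask
255 - 255 = 0
255 - 128 = 127
255 - 0 = 255
255 - 0 = 255
Wildcard: 0.127.255.255


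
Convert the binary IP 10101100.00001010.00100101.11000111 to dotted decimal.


10101100 = 172
00001010 = 10
00100101 = 37
11000111 = 199
IP: 172.10.37.199


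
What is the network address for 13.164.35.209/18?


IP:   00001101.10100100.00100011.11010001
Mask: 11111111.11111111.11000000.00000000
AND operation:
Net:  00001101.10100100.00000000.00000000
Network: 13.164.0.0/18


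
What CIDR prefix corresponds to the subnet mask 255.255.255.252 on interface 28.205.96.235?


Binary: 11111111.11111111.11111111.11111100
Count leading 1s
Prefix: /30


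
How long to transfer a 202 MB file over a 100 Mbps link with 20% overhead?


Effective throughput = 100 * (1 - 20/100) = 80 Mbps
File size in Mb = 202 * 8 = 1616 Mb
Time = 1616 / 80
Time = 20.2 seconds


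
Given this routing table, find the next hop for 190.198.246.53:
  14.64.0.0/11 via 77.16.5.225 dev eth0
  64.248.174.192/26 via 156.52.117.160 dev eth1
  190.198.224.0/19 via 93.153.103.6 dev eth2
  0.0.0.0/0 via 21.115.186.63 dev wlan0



Longest prefix match for 190.198.246.53:
  /11 14.64.0.0: no
  /26 64.248.174.192: no
  /19 190.198.224.0: MATCH
  /0 0.0.0.0: MATCH
Selected: next-hop 93.153.103.6 via eth2 (matched /19)


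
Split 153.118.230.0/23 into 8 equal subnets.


New prefix = 23 + 3 = 26
Each subnet has 64 addresses
  153.118.230.0/26
  153.118.230.64/26
  153.118.230.128/26
  153.118.230.192/26
  153.118.231.0/26
  153.118.231.64/26
  153.118.231.128/26
  153.118.231.192/26
Subnets: 153.118.230.0/26, 153.118.230.64/26, 153.118.230.128/26, 153.118.230.192/26, 153.118.231.0/26, 153.118.231.64/26, 153.118.231.128/26, 153.118.231.192/26


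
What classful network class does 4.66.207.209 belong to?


First octet: 4
Binary: 00000100
0xxxxxxx -> Class A (1-126)
Class A, default mask 255.0.0.0 (/8)


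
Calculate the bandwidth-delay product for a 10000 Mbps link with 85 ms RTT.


BDP = bandwidth * RTT
= 10000 Mbps * 85 ms
= 10000 * 1e6 * 85 / 1000 bits
= 850000000 bits
= 106250000 bytes
= 103759.7656 KB
BDP = 850000000 bits (106250000 bytes)


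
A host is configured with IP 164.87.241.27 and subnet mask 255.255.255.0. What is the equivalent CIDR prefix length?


Binary: 11111111.11111111.11111111.00000000
Count leading 1s
Prefix: /24


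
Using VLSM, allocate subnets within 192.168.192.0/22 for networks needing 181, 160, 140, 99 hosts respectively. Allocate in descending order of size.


181 hosts -> /24 (254 usable): 192.168.192.0/24
160 hosts -> /24 (254 usable): 192.168.193.0/24
140 hosts -> /24 (254 usable): 192.168.194.0/24
99 hosts -> /25 (126 usable): 192.168.195.0/25
Allocation: 192.168.192.0/24 (181 hosts, 254 usable); 192.168.193.0/24 (160 hosts, 254 usable); 192.168.194.0/24 (140 hosts, 254 usable); 192.168.195.0/25 (99 hosts, 126 usable)


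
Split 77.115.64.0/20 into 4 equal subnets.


New prefix = 20 + 2 = 22
Each subnet has 1024 addresses
  77.115.64.0/22
  77.115.68.0/22
  77.115.72.0/22
  77.115.76.0/22
Subnets: 77.115.64.0/22, 77.115.68.0/22, 77.115.72.0/22, 77.115.76.0/22


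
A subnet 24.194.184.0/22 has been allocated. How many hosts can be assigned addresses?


Host bits = 32 - 22 = 10
Total addresses = 2^10 = 1024
Usable = total - 2 (network and broadcast)
Usable hosts: 1022


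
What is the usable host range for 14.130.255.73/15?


Network: 14.130.0.0
Broadcast: 14.131.255.255
First usable = network + 1
Last usable = broadcast - 1
Range: 14.130.0.1 to 14.131.255.254


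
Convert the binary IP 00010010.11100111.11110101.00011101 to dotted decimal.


00010010 = 18
11100111 = 231
11110101 = 245
00011101 = 29
IP: 18.231.245.29


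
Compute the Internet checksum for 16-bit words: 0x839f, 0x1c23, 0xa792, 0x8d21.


Sum all words (with carry folding):
+ 0x839f = 0x839f
+ 0x1c23 = 0x9fc2
+ 0xa792 = 0x4755
+ 0x8d21 = 0xd476
One's complement: ~0xd476
Checksum = 0x2b89


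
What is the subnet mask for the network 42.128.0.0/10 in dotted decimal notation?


/10 means 10 network bits, 22 host bits
Binary: 11111111110000000000000000000000
Mask: 255.192.0.0


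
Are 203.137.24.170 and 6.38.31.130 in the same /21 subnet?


Mask: 255.255.248.0
203.137.24.170 AND mask = 203.137.24.0
6.38.31.130 AND mask = 6.38.24.0
No, different subnets (203.137.24.0 vs 6.38.24.0)


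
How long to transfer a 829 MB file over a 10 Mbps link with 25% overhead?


Effective throughput = 10 * (1 - 25/100) = 7.5 Mbps
File size in Mb = 829 * 8 = 6632 Mb
Time = 6632 / 7.5
Time = 884.2667 seconds


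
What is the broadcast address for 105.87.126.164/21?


Network: 105.87.120.0/21
Host bits = 11
Set all host bits to 1:
Broadcast: 105.87.127.255


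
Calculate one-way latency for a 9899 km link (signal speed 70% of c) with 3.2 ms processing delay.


Speed = 0.7 * 3e5 km/s = 210000 km/s
Propagation delay = 9899 / 210000 = 0.0471 s = 47.1381 ms
Processing delay = 3.2 ms
Total one-way latency = 50.3381 ms


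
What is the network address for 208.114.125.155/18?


IP:   11010000.01110010.01111101.10011011
Mask: 11111111.11111111.11000000.00000000
AND operation:
Net:  11010000.01110010.01000000.00000000
Network: 208.114.64.0/18


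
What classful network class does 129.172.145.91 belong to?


First octet: 129
Binary: 10000001
10xxxxxx -> Class B (128-191)
Class B, default mask 255.255.0.0 (/16)


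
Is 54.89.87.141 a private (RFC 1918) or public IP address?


RFC 1918 private ranges:
  10.0.0.0/8 (10.0.0.0 - 10.255.255.255)
  172.16.0.0/12 (172.16.0.0 - 172.31.255.255)
  192.168.0.0/16 (192.168.0.0 - 192.168.255.255)
Public (not in any RFC 1918 range)


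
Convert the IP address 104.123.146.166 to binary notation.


104 = 01101000
123 = 01111011
146 = 10010010
166 = 10100110
Binary: 01101000.01111011.10010010.10100110


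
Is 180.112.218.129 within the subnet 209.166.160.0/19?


Subnet network: 209.166.160.0
Test IP AND mask: 180.112.192.0
No, 180.112.218.129 is not in 209.166.160.0/19


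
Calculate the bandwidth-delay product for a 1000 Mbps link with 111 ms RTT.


BDP = bandwidth * RTT
= 1000 Mbps * 111 ms
= 1000 * 1e6 * 111 / 1000 bits
= 111000000 bits
= 13875000 bytes
= 13549.8047 KB
BDP = 111000000 bits (13875000 bytes)


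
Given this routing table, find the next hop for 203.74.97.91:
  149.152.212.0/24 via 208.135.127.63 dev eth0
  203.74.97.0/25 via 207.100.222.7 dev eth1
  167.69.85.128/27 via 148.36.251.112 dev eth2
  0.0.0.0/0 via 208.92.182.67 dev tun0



Longest prefix match for 203.74.97.91:
  /24 149.152.212.0: no
  /25 203.74.97.0: MATCH
  /27 167.69.85.128: no
  /0 0.0.0.0: MATCH
Selected: next-hop 207.100.222.7 via eth1 (matched /25)


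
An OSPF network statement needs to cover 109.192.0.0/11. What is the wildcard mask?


Subnet mask: 255.224.0.0
Wildcard = 255.255.255.255 - subnet mask
255 - 255 = 0
255 - 224 = 31
255 - 0 = 255
255 - 0 = 255
Wildcard: 0.31.255.255


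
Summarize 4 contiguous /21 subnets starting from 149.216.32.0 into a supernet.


Original prefix: /21
Number of subnets: 4 = 2^2
New prefix = 21 - 2 = 19
Supernet: 149.216.32.0/19


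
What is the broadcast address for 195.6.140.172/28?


Network: 195.6.140.160/28
Host bits = 4
Set all host bits to 1:
Broadcast: 195.6.140.175


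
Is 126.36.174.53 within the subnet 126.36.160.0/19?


Subnet network: 126.36.160.0
Test IP AND mask: 126.36.160.0
Yes, 126.36.174.53 is in 126.36.160.0/19


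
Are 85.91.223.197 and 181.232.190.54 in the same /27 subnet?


Mask: 255.255.255.224
85.91.223.197 AND mask = 85.91.223.192
181.232.190.54 AND mask = 181.232.190.32
No, different subnets (85.91.223.192 vs 181.232.190.32)


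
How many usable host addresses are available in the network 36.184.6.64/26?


Host bits = 32 - 26 = 6
Total addresses = 2^6 = 64
Usable = total - 2 (network and broadcast)
Usable hosts: 62


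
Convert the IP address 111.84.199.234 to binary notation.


111 = 01101111
84 = 01010100
199 = 11000111
234 = 11101010
Binary: 01101111.01010100.11000111.11101010


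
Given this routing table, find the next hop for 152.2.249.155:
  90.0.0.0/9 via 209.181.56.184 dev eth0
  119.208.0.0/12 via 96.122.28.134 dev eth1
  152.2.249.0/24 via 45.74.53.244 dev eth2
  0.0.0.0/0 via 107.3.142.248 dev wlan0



Longest prefix match for 152.2.249.155:
  /9 90.0.0.0: no
  /12 119.208.0.0: no
  /24 152.2.249.0: MATCH
  /0 0.0.0.0: MATCH
Selected: next-hop 45.74.53.244 via eth2 (matched /24)


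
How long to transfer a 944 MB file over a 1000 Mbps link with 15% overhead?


Effective throughput = 1000 * (1 - 15/100) = 850 Mbps
File size in Mb = 944 * 8 = 7552 Mb
Time = 7552 / 850
Time = 8.8847 seconds


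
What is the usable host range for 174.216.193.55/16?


Network: 174.216.0.0
Broadcast: 174.216.255.255
First usable = network + 1
Last usable = broadcast - 1
Range: 174.216.0.1 to 174.216.255.254


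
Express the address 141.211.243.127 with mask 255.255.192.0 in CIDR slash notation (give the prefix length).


Binary: 11111111.11111111.11000000.00000000
Count leading 1s
Prefix: /18


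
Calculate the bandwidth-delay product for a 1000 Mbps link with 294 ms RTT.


BDP = bandwidth * RTT
= 1000 Mbps * 294 ms
= 1000 * 1e6 * 294 / 1000 bits
= 294000000 bits
= 36750000 bytes
= 35888.6719 KB
BDP = 294000000 bits (36750000 bytes)


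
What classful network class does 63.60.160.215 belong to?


First octet: 63
Binary: 00111111
0xxxxxxx -> Class A (1-126)
Class A, default mask 255.0.0.0 (/8)


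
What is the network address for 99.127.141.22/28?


IP:   01100011.01111111.10001101.00010110
Mask: 11111111.11111111.11111111.11110000
AND operation:
Net:  01100011.01111111.10001101.00010000
Network: 99.127.141.16/28


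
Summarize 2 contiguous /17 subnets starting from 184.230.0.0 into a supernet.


Original prefix: /17
Number of subnets: 2 = 2^1
New prefix = 17 - 1 = 16
Supernet: 184.230.0.0/16


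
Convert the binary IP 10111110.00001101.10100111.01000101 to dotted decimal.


10111110 = 190
00001101 = 13
10100111 = 167
01000101 = 69
IP: 190.13.167.69


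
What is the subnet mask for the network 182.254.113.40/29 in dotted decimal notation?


/29 means 29 network bits, 3 host bits
Binary: 11111111111111111111111111111000
Mask: 255.255.255.248


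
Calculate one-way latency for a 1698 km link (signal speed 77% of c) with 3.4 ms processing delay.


Speed = 0.77 * 3e5 km/s = 231000 km/s
Propagation delay = 1698 / 231000 = 0.0074 s = 7.3506 ms
Processing delay = 3.4 ms
Total one-way latency = 10.7506 ms


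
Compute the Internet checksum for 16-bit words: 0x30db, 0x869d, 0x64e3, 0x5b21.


Sum all words (with carry folding):
+ 0x30db = 0x30db
+ 0x869d = 0xb778
+ 0x64e3 = 0x1c5c
+ 0x5b21 = 0x777d
One's complement: ~0x777d
Checksum = 0x8882


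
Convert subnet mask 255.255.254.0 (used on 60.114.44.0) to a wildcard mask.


Subnet mask: 255.255.254.0
Wildcard = 255.255.255.255 - subnet mask
255 - 255 = 0
255 - 255 = 0
255 - 254 = 1
255 - 0 = 255
Wildcard: 0.0.1.255


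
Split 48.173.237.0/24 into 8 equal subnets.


New prefix = 24 + 3 = 27
Each subnet has 32 addresses
  48.173.237.0/27
  48.173.237.32/27
  48.173.237.64/27
  48.173.237.96/27
  48.173.237.128/27
  48.173.237.160/27
  48.173.237.192/27
  48.173.237.224/27
Subnets: 48.173.237.0/27, 48.173.237.32/27, 48.173.237.64/27, 48.173.237.96/27, 48.173.237.128/27, 48.173.237.160/27, 48.173.237.192/27, 48.173.237.224/27


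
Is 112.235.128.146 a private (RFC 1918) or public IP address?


RFC 1918 private ranges:
  10.0.0.0/8 (10.0.0.0 - 10.255.255.255)
  172.16.0.0/12 (172.16.0.0 - 172.31.255.255)
  192.168.0.0/16 (192.168.0.0 - 192.168.255.255)
Public (not in any RFC 1918 range)


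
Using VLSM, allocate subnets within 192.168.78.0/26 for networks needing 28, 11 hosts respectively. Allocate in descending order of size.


28 hosts -> /27 (30 usable): 192.168.78.0/27
11 hosts -> /28 (14 usable): 192.168.78.32/28
Allocation: 192.168.78.0/27 (28 hosts, 30 usable); 192.168.78.32/28 (11 hosts, 14 usable)


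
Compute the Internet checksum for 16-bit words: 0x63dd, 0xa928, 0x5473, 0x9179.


Sum all words (with carry folding):
+ 0x63dd = 0x63dd
+ 0xa928 = 0x0d06
+ 0x5473 = 0x6179
+ 0x9179 = 0xf2f2
One's complement: ~0xf2f2
Checksum = 0x0d0d


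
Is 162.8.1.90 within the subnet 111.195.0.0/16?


Subnet network: 111.195.0.0
Test IP AND mask: 162.8.0.0
No, 162.8.1.90 is not in 111.195.0.0/16


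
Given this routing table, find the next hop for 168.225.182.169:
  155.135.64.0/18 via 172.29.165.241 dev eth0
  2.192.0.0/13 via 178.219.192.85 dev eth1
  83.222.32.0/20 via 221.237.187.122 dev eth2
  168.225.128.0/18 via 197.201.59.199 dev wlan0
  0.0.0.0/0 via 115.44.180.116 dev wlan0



Longest prefix match for 168.225.182.169:
  /18 155.135.64.0: no
  /13 2.192.0.0: no
  /20 83.222.32.0: no
  /18 168.225.128.0: MATCH
  /0 0.0.0.0: MATCH
Selected: next-hop 197.201.59.199 via wlan0 (matched /18)


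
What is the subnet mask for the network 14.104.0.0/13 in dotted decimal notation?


/13 means 13 network bits, 19 host bits
Binary: 11111111111110000000000000000000
Mask: 255.248.0.0


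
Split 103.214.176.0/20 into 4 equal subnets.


New prefix = 20 + 2 = 22
Each subnet has 1024 addresses
  103.214.176.0/22
  103.214.180.0/22
  103.214.184.0/22
  103.214.188.0/22
Subnets: 103.214.176.0/22, 103.214.180.0/22, 103.214.184.0/22, 103.214.188.0/22


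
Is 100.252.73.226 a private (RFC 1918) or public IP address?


RFC 1918 private ranges:
  10.0.0.0/8 (10.0.0.0 - 10.255.255.255)
  172.16.0.0/12 (172.16.0.0 - 172.31.255.255)
  192.168.0.0/16 (192.168.0.0 - 192.168.255.255)
Public (not in any RFC 1918 range)


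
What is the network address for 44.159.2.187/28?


IP:   00101100.10011111.00000010.10111011
Mask: 11111111.11111111.11111111.11110000
AND operation:
Net:  00101100.10011111.00000010.10110000
Network: 44.159.2.176/28


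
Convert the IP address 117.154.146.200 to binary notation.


117 = 01110101
154 = 10011010
146 = 10010010
200 = 11001000
Binary: 01110101.10011010.10010010.11001000


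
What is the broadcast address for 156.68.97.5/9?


Network: 156.0.0.0/9
Host bits = 23
Set all host bits to 1:
Broadcast: 156.127.255.255


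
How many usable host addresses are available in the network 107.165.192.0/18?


Host bits = 32 - 18 = 14
Total addresses = 2^14 = 16384
Usable = total - 2 (network and broadcast)
Usable hosts: 16382


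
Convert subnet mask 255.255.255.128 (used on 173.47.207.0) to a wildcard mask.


Subnet mask: 255.255.255.128
Wildcard = 255.255.255.255 - subnet mask
255 - 255 = 0
255 - 255 = 0
255 - 255 = 0
255 - 128 = 127
Wildcard: 0.0.0.127


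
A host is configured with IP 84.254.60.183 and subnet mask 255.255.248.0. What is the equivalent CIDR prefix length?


Binary: 11111111.11111111.11111000.00000000
Count leading 1s
Prefix: /21


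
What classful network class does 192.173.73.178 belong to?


First octet: 192
Binary: 11000000
110xxxxx -> Class C (192-223)
Class C, default mask 255.255.255.0 (/24)


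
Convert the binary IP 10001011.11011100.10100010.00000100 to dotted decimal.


10001011 = 139
11011100 = 220
10100010 = 162
00000100 = 4
IP: 139.220.162.4


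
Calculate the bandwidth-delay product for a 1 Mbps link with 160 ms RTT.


BDP = bandwidth * RTT
= 1 Mbps * 160 ms
= 1 * 1e6 * 160 / 1000 bits
= 160000 bits
= 20000 bytes
= 19.5312 KB
BDP = 160000 bits (20000 bytes)


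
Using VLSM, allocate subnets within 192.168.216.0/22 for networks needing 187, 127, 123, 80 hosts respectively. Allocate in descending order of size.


187 hosts -> /24 (254 usable): 192.168.216.0/24
127 hosts -> /24 (254 usable): 192.168.217.0/24
123 hosts -> /25 (126 usable): 192.168.218.0/25
80 hosts -> /25 (126 usable): 192.168.218.128/25
Allocation: 192.168.216.0/24 (187 hosts, 254 usable); 192.168.217.0/24 (127 hosts, 254 usable); 192.168.218.0/25 (123 hosts, 126 usable); 192.168.218.128/25 (80 hosts, 126 usable)


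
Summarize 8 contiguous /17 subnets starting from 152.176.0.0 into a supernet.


Original prefix: /17
Number of subnets: 8 = 2^3
New prefix = 17 - 3 = 14
Supernet: 152.176.0.0/14


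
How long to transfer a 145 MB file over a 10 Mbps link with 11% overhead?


Effective throughput = 10 * (1 - 11/100) = 8.9 Mbps
File size in Mb = 145 * 8 = 1160 Mb
Time = 1160 / 8.9
Time = 130.3371 seconds


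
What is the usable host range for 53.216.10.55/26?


Network: 53.216.10.0
Broadcast: 53.216.10.63
First usable = network + 1
Last usable = broadcast - 1
Range: 53.216.10.1 to 53.216.10.62


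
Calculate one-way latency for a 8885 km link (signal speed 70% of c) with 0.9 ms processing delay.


Speed = 0.7 * 3e5 km/s = 210000 km/s
Propagation delay = 8885 / 210000 = 0.0423 s = 42.3095 ms
Processing delay = 0.9 ms
Total one-way latency = 43.2095 ms


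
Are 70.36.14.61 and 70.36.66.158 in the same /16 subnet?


Mask: 255.255.0.0
70.36.14.61 AND mask = 70.36.0.0
70.36.66.158 AND mask = 70.36.0.0
Yes, same subnet (70.36.0.0)


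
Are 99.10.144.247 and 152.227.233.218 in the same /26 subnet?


Mask: 255.255.255.192
99.10.144.247 AND mask = 99.10.144.192
152.227.233.218 AND mask = 152.227.233.192
No, different subnets (99.10.144.192 vs 152.227.233.192)


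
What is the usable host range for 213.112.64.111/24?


Network: 213.112.64.0
Broadcast: 213.112.64.255
First usable = network + 1
Last usable = broadcast - 1
Range: 213.112.64.1 to 213.112.64.254


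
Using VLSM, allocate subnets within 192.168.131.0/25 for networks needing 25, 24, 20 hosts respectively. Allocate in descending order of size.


25 hosts -> /27 (30 usable): 192.168.131.0/27
24 hosts -> /27 (30 usable): 192.168.131.32/27
20 hosts -> /27 (30 usable): 192.168.131.64/27
Allocation: 192.168.131.0/27 (25 hosts, 30 usable); 192.168.131.32/27 (24 hosts, 30 usable); 192.168.131.64/27 (20 hosts, 30 usable)


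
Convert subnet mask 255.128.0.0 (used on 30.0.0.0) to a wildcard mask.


Subnet mask: 255.128.0.0
Wildcard = 255.255.255.255 - subnet mask
255 - 255 = 0
255 - 128 = 127
255 - 0 = 255
255 - 0 = 255
Wildcard: 0.127.255.255


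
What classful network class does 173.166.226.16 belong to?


First octet: 173
Binary: 10101101
10xxxxxx -> Class B (128-191)
Class B, default mask 255.255.0.0 (/16)


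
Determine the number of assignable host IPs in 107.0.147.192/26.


Host bits = 32 - 26 = 6
Total addresses = 2^6 = 64
Usable = total - 2 (network and broadcast)
Usable hosts: 62


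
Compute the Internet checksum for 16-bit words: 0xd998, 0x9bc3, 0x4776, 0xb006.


Sum all words (with carry folding):
+ 0xd998 = 0xd998
+ 0x9bc3 = 0x755c
+ 0x4776 = 0xbcd2
+ 0xb006 = 0x6cd9
One's complement: ~0x6cd9
Checksum = 0x9326


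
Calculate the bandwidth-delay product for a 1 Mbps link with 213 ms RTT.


BDP = bandwidth * RTT
= 1 Mbps * 213 ms
= 1 * 1e6 * 213 / 1000 bits
= 213000 bits
= 26625 bytes
= 26.001 KB
BDP = 213000 bits (26625 bytes)


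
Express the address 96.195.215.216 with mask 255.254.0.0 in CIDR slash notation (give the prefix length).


Binary: 11111111.11111110.00000000.00000000
Count leading 1s
Prefix: /15


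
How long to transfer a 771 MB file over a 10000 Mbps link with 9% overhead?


Effective throughput = 10000 * (1 - 9/100) = 9100 Mbps
File size in Mb = 771 * 8 = 6168 Mb
Time = 6168 / 9100
Time = 0.6778 seconds


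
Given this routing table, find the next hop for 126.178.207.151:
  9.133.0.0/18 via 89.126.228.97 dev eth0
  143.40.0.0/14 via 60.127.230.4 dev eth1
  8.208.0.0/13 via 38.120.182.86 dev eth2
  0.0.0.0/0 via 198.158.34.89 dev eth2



Longest prefix match for 126.178.207.151:
  /18 9.133.0.0: no
  /14 143.40.0.0: no
  /13 8.208.0.0: no
  /0 0.0.0.0: MATCH
Selected: next-hop 198.158.34.89 via eth2 (matched /0)


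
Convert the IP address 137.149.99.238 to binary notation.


137 = 10001001
149 = 10010101
99 = 01100011
238 = 11101110
Binary: 10001001.10010101.01100011.11101110


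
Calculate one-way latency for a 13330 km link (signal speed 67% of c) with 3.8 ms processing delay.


Speed = 0.67 * 3e5 km/s = 201000 km/s
Propagation delay = 13330 / 201000 = 0.0663 s = 66.3184 ms
Processing delay = 3.8 ms
Total one-way latency = 70.1184 ms


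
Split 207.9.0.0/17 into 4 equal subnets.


New prefix = 17 + 2 = 19
Each subnet has 8192 addresses
  207.9.0.0/19
  207.9.32.0/19
  207.9.64.0/19
  207.9.96.0/19
Subnets: 207.9.0.0/19, 207.9.32.0/19, 207.9.64.0/19, 207.9.96.0/19


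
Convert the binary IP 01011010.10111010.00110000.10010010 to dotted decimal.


01011010 = 90
10111010 = 186
00110000 = 48
10010010 = 146
IP: 90.186.48.146


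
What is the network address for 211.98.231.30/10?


IP:   11010011.01100010.11100111.00011110
Mask: 11111111.11000000.00000000.00000000
AND operation:
Net:  11010011.01000000.00000000.00000000
Network: 211.64.0.0/10


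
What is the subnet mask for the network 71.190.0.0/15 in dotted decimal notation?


/15 means 15 network bits, 17 host bits
Binary: 11111111111111100000000000000000
Mask: 255.254.0.0


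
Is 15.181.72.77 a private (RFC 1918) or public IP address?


RFC 1918 private ranges:
  10.0.0.0/8 (10.0.0.0 - 10.255.255.255)
  172.16.0.0/12 (172.16.0.0 - 172.31.255.255)
  192.168.0.0/16 (192.168.0.0 - 192.168.255.255)
Public (not in any RFC 1918 range)


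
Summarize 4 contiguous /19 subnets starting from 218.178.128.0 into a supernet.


Original prefix: /19
Number of subnets: 4 = 2^2
New prefix = 19 - 2 = 17
Supernet: 218.178.128.0/17


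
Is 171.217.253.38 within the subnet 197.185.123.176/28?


Subnet network: 197.185.123.176
Test IP AND mask: 171.217.253.32
No, 171.217.253.38 is not in 197.185.123.176/28


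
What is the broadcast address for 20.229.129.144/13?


Network: 20.224.0.0/13
Host bits = 19
Set all host bits to 1:
Broadcast: 20.231.255.255


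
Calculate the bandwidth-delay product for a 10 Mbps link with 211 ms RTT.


BDP = bandwidth * RTT
= 10 Mbps * 211 ms
= 10 * 1e6 * 211 / 1000 bits
= 2110000 bits
= 263750 bytes
= 257.5684 KB
BDP = 2110000 bits (263750 bytes)


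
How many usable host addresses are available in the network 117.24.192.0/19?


Host bits = 32 - 19 = 13
Total addresses = 2^13 = 8192
Usable = total - 2 (network and broadcast)
Usable hosts: 8190


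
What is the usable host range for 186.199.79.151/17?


Network: 186.199.0.0
Broadcast: 186.199.127.255
First usable = network + 1
Last usable = broadcast - 1
Range: 186.199.0.1 to 186.199.127.254


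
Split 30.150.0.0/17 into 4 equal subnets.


New prefix = 17 + 2 = 19
Each subnet has 8192 addresses
  30.150.0.0/19
  30.150.32.0/19
  30.150.64.0/19
  30.150.96.0/19
Subnets: 30.150.0.0/19, 30.150.32.0/19, 30.150.64.0/19, 30.150.96.0/19


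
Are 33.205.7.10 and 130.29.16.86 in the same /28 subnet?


Mask: 255.255.255.240
33.205.7.10 AND mask = 33.205.7.0
130.29.16.86 AND mask = 130.29.16.80
No, different subnets (33.205.7.0 vs 130.29.16.80)


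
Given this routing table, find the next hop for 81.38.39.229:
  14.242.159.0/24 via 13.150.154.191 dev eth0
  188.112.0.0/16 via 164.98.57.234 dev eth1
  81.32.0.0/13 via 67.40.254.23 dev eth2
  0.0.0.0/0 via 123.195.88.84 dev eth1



Longest prefix match for 81.38.39.229:
  /24 14.242.159.0: no
  /16 188.112.0.0: no
  /13 81.32.0.0: MATCH
  /0 0.0.0.0: MATCH
Selected: next-hop 67.40.254.23 via eth2 (matched /13)


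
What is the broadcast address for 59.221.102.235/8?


Network: 59.0.0.0/8
Host bits = 24
Set all host bits to 1:
Broadcast: 59.255.255.255


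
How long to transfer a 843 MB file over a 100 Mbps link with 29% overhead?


Effective throughput = 100 * (1 - 29/100) = 71 Mbps
File size in Mb = 843 * 8 = 6744 Mb
Time = 6744 / 71
Time = 94.9859 seconds


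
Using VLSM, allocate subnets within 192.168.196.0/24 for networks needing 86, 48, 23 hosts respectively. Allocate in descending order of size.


86 hosts -> /25 (126 usable): 192.168.196.0/25
48 hosts -> /26 (62 usable): 192.168.196.128/26
23 hosts -> /27 (30 usable): 192.168.196.192/27
Allocation: 192.168.196.0/25 (86 hosts, 126 usable); 192.168.196.128/26 (48 hosts, 62 usable); 192.168.196.192/27 (23 hosts, 30 usable)


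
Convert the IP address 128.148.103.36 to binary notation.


128 = 10000000
148 = 10010100
103 = 01100111
36 = 00100100
Binary: 10000000.10010100.01100111.00100100


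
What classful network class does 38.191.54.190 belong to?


First octet: 38
Binary: 00100110
0xxxxxxx -> Class A (1-126)
Class A, default mask 255.0.0.0 (/8)


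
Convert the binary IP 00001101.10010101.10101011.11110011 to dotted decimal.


00001101 = 13
10010101 = 149
10101011 = 171
11110011 = 243
IP: 13.149.171.243


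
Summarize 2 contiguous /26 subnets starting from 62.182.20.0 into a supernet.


Original prefix: /26
Number of subnets: 2 = 2^1
New prefix = 26 - 1 = 25
Supernet: 62.182.20.0/25


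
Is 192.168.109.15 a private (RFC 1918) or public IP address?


RFC 1918 private ranges:
  10.0.0.0/8 (10.0.0.0 - 10.255.255.255)
  172.16.0.0/12 (172.16.0.0 - 172.31.255.255)
  192.168.0.0/16 (192.168.0.0 - 192.168.255.255)
Private (in 192.168.0.0/16)


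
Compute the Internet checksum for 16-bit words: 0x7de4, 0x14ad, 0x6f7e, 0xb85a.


Sum all words (with carry folding):
+ 0x7de4 = 0x7de4
+ 0x14ad = 0x9291
+ 0x6f7e = 0x0210
+ 0xb85a = 0xba6a
One's complement: ~0xba6a
Checksum = 0x4595


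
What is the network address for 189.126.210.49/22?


IP:   10111101.01111110.11010010.00110001
Mask: 11111111.11111111.11111100.00000000
AND operation:
Net:  10111101.01111110.11010000.00000000
Network: 189.126.208.0/22


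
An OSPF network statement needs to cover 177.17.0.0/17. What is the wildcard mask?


Subnet mask: 255.255.128.0
Wildcard = 255.255.255.255 - subnet mask
255 - 255 = 0
255 - 255 = 0
255 - 128 = 127
255 - 0 = 255
Wildcard: 0.0.127.255


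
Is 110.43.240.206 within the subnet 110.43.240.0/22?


Subnet network: 110.43.240.0
Test IP AND mask: 110.43.240.0
Yes, 110.43.240.206 is in 110.43.240.0/22


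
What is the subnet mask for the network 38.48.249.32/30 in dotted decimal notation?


/30 means 30 network bits, 2 host bits
Binary: 11111111111111111111111111111100
Mask: 255.255.255.252


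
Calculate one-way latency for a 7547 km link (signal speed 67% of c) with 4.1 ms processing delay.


Speed = 0.67 * 3e5 km/s = 201000 km/s
Propagation delay = 7547 / 201000 = 0.0375 s = 37.5473 ms
Processing delay = 4.1 ms
Total one-way latency = 41.6473 ms


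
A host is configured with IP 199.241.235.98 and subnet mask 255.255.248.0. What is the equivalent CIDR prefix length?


Binary: 11111111.11111111.11111000.00000000
Count leading 1s
Prefix: /21


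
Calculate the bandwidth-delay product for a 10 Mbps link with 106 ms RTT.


BDP = bandwidth * RTT
= 10 Mbps * 106 ms
= 10 * 1e6 * 106 / 1000 bits
= 1060000 bits
= 132500 bytes
= 129.3945 KB
BDP = 1060000 bits (132500 bytes)


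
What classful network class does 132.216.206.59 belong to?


First octet: 132
Binary: 10000100
10xxxxxx -> Class B (128-191)
Class B, default mask 255.255.0.0 (/16)
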